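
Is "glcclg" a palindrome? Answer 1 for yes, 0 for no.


Input: glcclg
Reversed: glcclg
  Compare pos 0 ('g') with pos 5 ('g'): match
  Compare pos 1 ('l') with pos 4 ('l'): match
  Compare pos 2 ('c') with pos 3 ('c'): match
Result: palindrome

1


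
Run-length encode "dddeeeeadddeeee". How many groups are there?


Input: dddeeeeadddeeee
Scanning for consecutive runs:
  Group 1: 'd' x 3 (positions 0-2)
  Group 2: 'e' x 4 (positions 3-6)
  Group 3: 'a' x 1 (positions 7-7)
  Group 4: 'd' x 3 (positions 8-10)
  Group 5: 'e' x 4 (positions 11-14)
Total groups: 5

5


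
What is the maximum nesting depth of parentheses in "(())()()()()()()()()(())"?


Input: "(())()()()()()()()()(())"
Tracking depth:
  Position 0 '(': depth becomes 1
  Position 1 '(': depth becomes 2
  Position 2 ')': depth becomes 1
  Position 3 ')': depth becomes 0
  Position 4 '(': depth becomes 1
  Position 5 ')': depth becomes 0
  Position 6 '(': depth becomes 1
  Position 7 ')': depth becomes 0
  Position 8 '(': depth becomes 1
  Position 9 ')': depth becomes 0
  Position 10 '(': depth becomes 1
  Position 11 ')': depth becomes 0
  Position 12 '(': depth becomes 1
  Position 13 ')': depth becomes 0
  Position 14 '(': depth becomes 1
  Position 15 ')': depth becomes 0
  Position 16 '(': depth becomes 1
  Position 17 ')': depth becomes 0
  Position 18 '(': depth becomes 1
  Position 19 ')': depth becomes 0
  Position 20 '(': depth becomes 1
  Position 21 '(': depth becomes 2
  Position 22 ')': depth becomes 1
  Position 23 ')': depth becomes 0
Maximum depth reached: 2

2


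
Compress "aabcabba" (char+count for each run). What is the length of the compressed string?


Input: aabcabba
Runs:
  'a' x 2 => "a2"
  'b' x 1 => "b1"
  'c' x 1 => "c1"
  'a' x 1 => "a1"
  'b' x 2 => "b2"
  'a' x 1 => "a1"
Compressed: "a2b1c1a1b2a1"
Compressed length: 12

12


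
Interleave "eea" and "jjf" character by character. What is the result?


Interleaving "eea" and "jjf":
  Position 0: 'e' from first, 'j' from second => "ej"
  Position 1: 'e' from first, 'j' from second => "ej"
  Position 2: 'a' from first, 'f' from second => "af"
Result: ejejaf

ejejaf


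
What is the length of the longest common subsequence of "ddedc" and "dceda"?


LCS of "ddedc" and "dceda"
DP table:
           d    c    e    d    a
      0    0    0    0    0    0
  d   0    1    1    1    1    1
  d   0    1    1    1    2    2
  e   0    1    1    2    2    2
  d   0    1    1    2    3    3
  c   0    1    2    2    3    3
LCS length = dp[5][5] = 3

3


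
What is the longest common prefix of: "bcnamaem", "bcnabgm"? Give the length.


Words: bcnamaem, bcnabgm
  Position 0: all 'b' => match
  Position 1: all 'c' => match
  Position 2: all 'n' => match
  Position 3: all 'a' => match
  Position 4: ('m', 'b') => mismatch, stop
LCP = "bcna" (length 4)

4


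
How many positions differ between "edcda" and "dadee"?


Comparing "edcda" and "dadee" position by position:
  Position 0: 'e' vs 'd' => DIFFER
  Position 1: 'd' vs 'a' => DIFFER
  Position 2: 'c' vs 'd' => DIFFER
  Position 3: 'd' vs 'e' => DIFFER
  Position 4: 'a' vs 'e' => DIFFER
Positions that differ: 5

5


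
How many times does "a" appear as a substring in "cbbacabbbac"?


Searching for "a" in "cbbacabbbac"
Scanning each position:
  Position 0: "c" => no
  Position 1: "b" => no
  Position 2: "b" => no
  Position 3: "a" => MATCH
  Position 4: "c" => no
  Position 5: "a" => MATCH
  Position 6: "b" => no
  Position 7: "b" => no
  Position 8: "b" => no
  Position 9: "a" => MATCH
  Position 10: "c" => no
Total occurrences: 3

3


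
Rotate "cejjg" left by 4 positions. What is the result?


Input: "cejjg", rotate left by 4
First 4 characters: "cejj"
Remaining characters: "g"
Concatenate remaining + first: "g" + "cejj" = "gcejj"

gcejj


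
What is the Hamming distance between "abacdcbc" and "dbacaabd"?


Comparing "abacdcbc" and "dbacaabd" position by position:
  Position 0: 'a' vs 'd' => differ
  Position 1: 'b' vs 'b' => same
  Position 2: 'a' vs 'a' => same
  Position 3: 'c' vs 'c' => same
  Position 4: 'd' vs 'a' => differ
  Position 5: 'c' vs 'a' => differ
  Position 6: 'b' vs 'b' => same
  Position 7: 'c' vs 'd' => differ
Total differences (Hamming distance): 4

4


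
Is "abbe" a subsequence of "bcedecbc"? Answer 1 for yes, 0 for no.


Check if "abbe" is a subsequence of "bcedecbc"
Greedy scan:
  Position 0 ('b'): no match needed
  Position 1 ('c'): no match needed
  Position 2 ('e'): no match needed
  Position 3 ('d'): no match needed
  Position 4 ('e'): no match needed
  Position 5 ('c'): no match needed
  Position 6 ('b'): no match needed
  Position 7 ('c'): no match needed
Only matched 0/4 characters => not a subsequence

0


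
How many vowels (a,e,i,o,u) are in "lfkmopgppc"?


Input: lfkmopgppc
Checking each character:
  'l' at position 0: consonant
  'f' at position 1: consonant
  'k' at position 2: consonant
  'm' at position 3: consonant
  'o' at position 4: vowel (running total: 1)
  'p' at position 5: consonant
  'g' at position 6: consonant
  'p' at position 7: consonant
  'p' at position 8: consonant
  'c' at position 9: consonant
Total vowels: 1

1


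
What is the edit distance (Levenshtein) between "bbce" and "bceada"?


Computing edit distance: "bbce" -> "bceada"
DP table:
           b    c    e    a    d    a
      0    1    2    3    4    5    6
  b   1    0    1    2    3    4    5
  b   2    1    1    2    3    4    5
  c   3    2    1    2    3    4    5
  e   4    3    2    1    2    3    4
Edit distance = dp[4][6] = 4

4


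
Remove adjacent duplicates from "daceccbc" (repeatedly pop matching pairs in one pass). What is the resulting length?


Input: daceccbc
Stack-based adjacent duplicate removal:
  Read 'd': push. Stack: d
  Read 'a': push. Stack: da
  Read 'c': push. Stack: dac
  Read 'e': push. Stack: dace
  Read 'c': push. Stack: dacec
  Read 'c': matches stack top 'c' => pop. Stack: dace
  Read 'b': push. Stack: daceb
  Read 'c': push. Stack: dacebc
Final stack: "dacebc" (length 6)

6


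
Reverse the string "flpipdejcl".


Input: flpipdejcl
Reading characters right to left:
  Position 9: 'l'
  Position 8: 'c'
  Position 7: 'j'
  Position 6: 'e'
  Position 5: 'd'
  Position 4: 'p'
  Position 3: 'i'
  Position 2: 'p'
  Position 1: 'l'
  Position 0: 'f'
Reversed: lcjedpiplf

lcjedpiplf


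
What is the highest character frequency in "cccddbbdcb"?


Input: cccddbbdcb
Character counts:
  'b': 3
  'c': 4
  'd': 3
Maximum frequency: 4

4


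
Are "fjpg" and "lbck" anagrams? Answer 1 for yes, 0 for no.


Strings: "fjpg", "lbck"
Sorted first:  fgjp
Sorted second: bckl
Differ at position 0: 'f' vs 'b' => not anagrams

0


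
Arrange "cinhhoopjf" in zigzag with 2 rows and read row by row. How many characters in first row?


Zigzag "cinhhoopjf" into 2 rows:
Placing characters:
  'c' => row 0
  'i' => row 1
  'n' => row 0
  'h' => row 1
  'h' => row 0
  'o' => row 1
  'o' => row 0
  'p' => row 1
  'j' => row 0
  'f' => row 1
Rows:
  Row 0: "cnhoj"
  Row 1: "ihopf"
First row length: 5

5


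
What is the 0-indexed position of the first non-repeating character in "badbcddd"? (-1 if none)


Input: badbcddd
Character frequencies:
  'a': 1
  'b': 2
  'c': 1
  'd': 4
Scanning left to right for freq == 1:
  Position 0 ('b'): freq=2, skip
  Position 1 ('a'): unique! => answer = 1

1


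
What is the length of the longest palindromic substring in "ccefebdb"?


Input: "ccefebdb"
Checking substrings for palindromes:
  [2:5] "efe" (len 3) => palindrome
  [5:8] "bdb" (len 3) => palindrome
  [0:2] "cc" (len 2) => palindrome
Longest palindromic substring: "efe" with length 3

3


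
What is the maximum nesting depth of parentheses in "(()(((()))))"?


Input: "(()(((()))))"
Tracking depth:
  Position 0 '(': depth becomes 1
  Position 1 '(': depth becomes 2
  Position 2 ')': depth becomes 1
  Position 3 '(': depth becomes 2
  Position 4 '(': depth becomes 3
  Position 5 '(': depth becomes 4
  Position 6 '(': depth becomes 5
  Position 7 ')': depth becomes 4
  Position 8 ')': depth becomes 3
  Position 9 ')': depth becomes 2
  Position 10 ')': depth becomes 1
  Position 11 ')': depth becomes 0
Maximum depth reached: 5

5


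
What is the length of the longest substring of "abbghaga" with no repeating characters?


Input: "abbghaga"
Sliding window (track last position of each char):
  Position 0 ('a'): window [0,0] length 1 -- new best
  Position 1 ('b'): window [0,1] length 2 -- new best
  Position 2 ('b'): repeat (last at 1), move window start to 2
  Position 2 ('b'): window [2,2] length 1
  Position 3 ('g'): window [2,3] length 2
  Position 4 ('h'): window [2,4] length 3 -- new best
  Position 5 ('a'): window [2,5] length 4 -- new best
  Position 6 ('g'): repeat (last at 3), move window start to 4
  Position 6 ('g'): window [4,6] length 3
  Position 7 ('a'): repeat (last at 5), move window start to 6
  Position 7 ('a'): window [6,7] length 2
Longest substring with no repeats: "bgha" with length 4

4


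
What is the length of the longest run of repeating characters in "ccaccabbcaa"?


Input: "ccaccabbcaa"
Scanning for longest run:
  Position 1 ('c'): continues run of 'c', length=2
  Position 2 ('a'): new char, reset run to 1
  Position 3 ('c'): new char, reset run to 1
  Position 4 ('c'): continues run of 'c', length=2
  Position 5 ('a'): new char, reset run to 1
  Position 6 ('b'): new char, reset run to 1
  Position 7 ('b'): continues run of 'b', length=2
  Position 8 ('c'): new char, reset run to 1
  Position 9 ('a'): new char, reset run to 1
  Position 10 ('a'): continues run of 'a', length=2
Longest run: 'c' with length 2

2


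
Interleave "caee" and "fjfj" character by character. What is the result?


Interleaving "caee" and "fjfj":
  Position 0: 'c' from first, 'f' from second => "cf"
  Position 1: 'a' from first, 'j' from second => "aj"
  Position 2: 'e' from first, 'f' from second => "ef"
  Position 3: 'e' from first, 'j' from second => "ej"
Result: cfajefej

cfajefej


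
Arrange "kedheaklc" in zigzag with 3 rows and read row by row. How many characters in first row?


Zigzag "kedheaklc" into 3 rows:
Placing characters:
  'k' => row 0
  'e' => row 1
  'd' => row 2
  'h' => row 1
  'e' => row 0
  'a' => row 1
  'k' => row 2
  'l' => row 1
  'c' => row 0
Rows:
  Row 0: "kec"
  Row 1: "ehal"
  Row 2: "dk"
First row length: 3

3


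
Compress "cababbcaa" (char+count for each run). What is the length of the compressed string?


Input: cababbcaa
Runs:
  'c' x 1 => "c1"
  'a' x 1 => "a1"
  'b' x 1 => "b1"
  'a' x 1 => "a1"
  'b' x 2 => "b2"
  'c' x 1 => "c1"
  'a' x 2 => "a2"
Compressed: "c1a1b1a1b2c1a2"
Compressed length: 14

14


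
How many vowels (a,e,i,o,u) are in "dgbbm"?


Input: dgbbm
Checking each character:
  'd' at position 0: consonant
  'g' at position 1: consonant
  'b' at position 2: consonant
  'b' at position 3: consonant
  'm' at position 4: consonant
Total vowels: 0

0


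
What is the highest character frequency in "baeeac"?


Input: baeeac
Character counts:
  'a': 2
  'b': 1
  'c': 1
  'e': 2
Maximum frequency: 2

2


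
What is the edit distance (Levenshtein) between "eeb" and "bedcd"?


Computing edit distance: "eeb" -> "bedcd"
DP table:
           b    e    d    c    d
      0    1    2    3    4    5
  e   1    1    1    2    3    4
  e   2    2    1    2    3    4
  b   3    2    2    2    3    4
Edit distance = dp[3][5] = 4

4


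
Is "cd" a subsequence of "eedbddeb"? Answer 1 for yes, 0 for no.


Check if "cd" is a subsequence of "eedbddeb"
Greedy scan:
  Position 0 ('e'): no match needed
  Position 1 ('e'): no match needed
  Position 2 ('d'): no match needed
  Position 3 ('b'): no match needed
  Position 4 ('d'): no match needed
  Position 5 ('d'): no match needed
  Position 6 ('e'): no match needed
  Position 7 ('b'): no match needed
Only matched 0/2 characters => not a subsequence

0


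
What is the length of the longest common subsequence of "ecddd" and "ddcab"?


LCS of "ecddd" and "ddcab"
DP table:
           d    d    c    a    b
      0    0    0    0    0    0
  e   0    0    0    0    0    0
  c   0    0    0    1    1    1
  d   0    1    1    1    1    1
  d   0    1    2    2    2    2
  d   0    1    2    2    2    2
LCS length = dp[5][5] = 2

2


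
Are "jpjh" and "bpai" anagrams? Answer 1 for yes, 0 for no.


Strings: "jpjh", "bpai"
Sorted first:  hjjp
Sorted second: abip
Differ at position 0: 'h' vs 'a' => not anagrams

0


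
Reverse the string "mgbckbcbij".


Input: mgbckbcbij
Reading characters right to left:
  Position 9: 'j'
  Position 8: 'i'
  Position 7: 'b'
  Position 6: 'c'
  Position 5: 'b'
  Position 4: 'k'
  Position 3: 'c'
  Position 2: 'b'
  Position 1: 'g'
  Position 0: 'm'
Reversed: jibcbkcbgm

jibcbkcbgm


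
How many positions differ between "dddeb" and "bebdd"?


Comparing "dddeb" and "bebdd" position by position:
  Position 0: 'd' vs 'b' => DIFFER
  Position 1: 'd' vs 'e' => DIFFER
  Position 2: 'd' vs 'b' => DIFFER
  Position 3: 'e' vs 'd' => DIFFER
  Position 4: 'b' vs 'd' => DIFFER
Positions that differ: 5

5


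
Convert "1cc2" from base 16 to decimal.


Input: "1cc2" in base 16
Positional expansion:
  Digit '1' (value 1) x 16^3 = 4096
  Digit 'c' (value 12) x 16^2 = 3072
  Digit 'c' (value 12) x 16^1 = 192
  Digit '2' (value 2) x 16^0 = 2
Sum = 7362

7362


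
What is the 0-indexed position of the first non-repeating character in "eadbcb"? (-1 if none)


Input: eadbcb
Character frequencies:
  'a': 1
  'b': 2
  'c': 1
  'd': 1
  'e': 1
Scanning left to right for freq == 1:
  Position 0 ('e'): unique! => answer = 0

0


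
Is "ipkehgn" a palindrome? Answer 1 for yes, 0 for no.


Input: ipkehgn
Reversed: nghekpi
  Compare pos 0 ('i') with pos 6 ('n'): MISMATCH
  Compare pos 1 ('p') with pos 5 ('g'): MISMATCH
  Compare pos 2 ('k') with pos 4 ('h'): MISMATCH
Result: not a palindrome

0


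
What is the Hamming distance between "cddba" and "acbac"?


Comparing "cddba" and "acbac" position by position:
  Position 0: 'c' vs 'a' => differ
  Position 1: 'd' vs 'c' => differ
  Position 2: 'd' vs 'b' => differ
  Position 3: 'b' vs 'a' => differ
  Position 4: 'a' vs 'c' => differ
Total differences (Hamming distance): 5

5


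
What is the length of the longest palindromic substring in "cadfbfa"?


Input: "cadfbfa"
Checking substrings for palindromes:
  [3:6] "fbf" (len 3) => palindrome
Longest palindromic substring: "fbf" with length 3

3


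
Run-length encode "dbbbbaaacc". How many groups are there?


Input: dbbbbaaacc
Scanning for consecutive runs:
  Group 1: 'd' x 1 (positions 0-0)
  Group 2: 'b' x 4 (positions 1-4)
  Group 3: 'a' x 3 (positions 5-7)
  Group 4: 'c' x 2 (positions 8-9)
Total groups: 4

4


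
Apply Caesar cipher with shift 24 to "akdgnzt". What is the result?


Caesar cipher: shift "akdgnzt" by 24
  'a' (pos 0) + 24 = pos 24 = 'y'
  'k' (pos 10) + 24 = pos 8 = 'i'
  'd' (pos 3) + 24 = pos 1 = 'b'
  'g' (pos 6) + 24 = pos 4 = 'e'
  'n' (pos 13) + 24 = pos 11 = 'l'
  'z' (pos 25) + 24 = pos 23 = 'x'
  't' (pos 19) + 24 = pos 17 = 'r'
Result: yibelxr

yibelxr


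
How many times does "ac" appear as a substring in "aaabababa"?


Searching for "ac" in "aaabababa"
Scanning each position:
  Position 0: "aa" => no
  Position 1: "aa" => no
  Position 2: "ab" => no
  Position 3: "ba" => no
  Position 4: "ab" => no
  Position 5: "ba" => no
  Position 6: "ab" => no
  Position 7: "ba" => no
Total occurrences: 0

0


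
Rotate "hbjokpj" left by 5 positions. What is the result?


Input: "hbjokpj", rotate left by 5
First 5 characters: "hbjok"
Remaining characters: "pj"
Concatenate remaining + first: "pj" + "hbjok" = "pjhbjok"

pjhbjok


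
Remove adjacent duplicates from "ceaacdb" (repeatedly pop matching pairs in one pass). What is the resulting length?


Input: ceaacdb
Stack-based adjacent duplicate removal:
  Read 'c': push. Stack: c
  Read 'e': push. Stack: ce
  Read 'a': push. Stack: cea
  Read 'a': matches stack top 'a' => pop. Stack: ce
  Read 'c': push. Stack: cec
  Read 'd': push. Stack: cecd
  Read 'b': push. Stack: cecdb
Final stack: "cecdb" (length 5)

5


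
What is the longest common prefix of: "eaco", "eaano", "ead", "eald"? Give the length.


Words: eaco, eaano, ead, eald
  Position 0: all 'e' => match
  Position 1: all 'a' => match
  Position 2: ('c', 'a', 'd', 'l') => mismatch, stop
LCP = "ea" (length 2)

2


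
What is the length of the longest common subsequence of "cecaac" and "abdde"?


LCS of "cecaac" and "abdde"
DP table:
           a    b    d    d    e
      0    0    0    0    0    0
  c   0    0    0    0    0    0
  e   0    0    0    0    0    1
  c   0    0    0    0    0    1
  a   0    1    1    1    1    1
  a   0    1    1    1    1    1
  c   0    1    1    1    1    1
LCS length = dp[6][5] = 1

1


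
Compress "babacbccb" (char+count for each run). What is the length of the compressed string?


Input: babacbccb
Runs:
  'b' x 1 => "b1"
  'a' x 1 => "a1"
  'b' x 1 => "b1"
  'a' x 1 => "a1"
  'c' x 1 => "c1"
  'b' x 1 => "b1"
  'c' x 2 => "c2"
  'b' x 1 => "b1"
Compressed: "b1a1b1a1c1b1c2b1"
Compressed length: 16

16


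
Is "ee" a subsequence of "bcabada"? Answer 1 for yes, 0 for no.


Check if "ee" is a subsequence of "bcabada"
Greedy scan:
  Position 0 ('b'): no match needed
  Position 1 ('c'): no match needed
  Position 2 ('a'): no match needed
  Position 3 ('b'): no match needed
  Position 4 ('a'): no match needed
  Position 5 ('d'): no match needed
  Position 6 ('a'): no match needed
Only matched 0/2 characters => not a subsequence

0


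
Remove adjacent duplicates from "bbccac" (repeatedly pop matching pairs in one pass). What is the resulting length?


Input: bbccac
Stack-based adjacent duplicate removal:
  Read 'b': push. Stack: b
  Read 'b': matches stack top 'b' => pop. Stack: (empty)
  Read 'c': push. Stack: c
  Read 'c': matches stack top 'c' => pop. Stack: (empty)
  Read 'a': push. Stack: a
  Read 'c': push. Stack: ac
Final stack: "ac" (length 2)

2


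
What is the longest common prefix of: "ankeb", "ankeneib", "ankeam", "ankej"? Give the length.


Words: ankeb, ankeneib, ankeam, ankej
  Position 0: all 'a' => match
  Position 1: all 'n' => match
  Position 2: all 'k' => match
  Position 3: all 'e' => match
  Position 4: ('b', 'n', 'a', 'j') => mismatch, stop
LCP = "anke" (length 4)

4


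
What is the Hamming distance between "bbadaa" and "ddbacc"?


Comparing "bbadaa" and "ddbacc" position by position:
  Position 0: 'b' vs 'd' => differ
  Position 1: 'b' vs 'd' => differ
  Position 2: 'a' vs 'b' => differ
  Position 3: 'd' vs 'a' => differ
  Position 4: 'a' vs 'c' => differ
  Position 5: 'a' vs 'c' => differ
Total differences (Hamming distance): 6

6


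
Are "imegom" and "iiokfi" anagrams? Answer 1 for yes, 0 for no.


Strings: "imegom", "iiokfi"
Sorted first:  egimmo
Sorted second: fiiiko
Differ at position 0: 'e' vs 'f' => not anagrams

0


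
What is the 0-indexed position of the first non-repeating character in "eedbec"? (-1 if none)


Input: eedbec
Character frequencies:
  'b': 1
  'c': 1
  'd': 1
  'e': 3
Scanning left to right for freq == 1:
  Position 0 ('e'): freq=3, skip
  Position 1 ('e'): freq=3, skip
  Position 2 ('d'): unique! => answer = 2

2


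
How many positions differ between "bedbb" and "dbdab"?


Comparing "bedbb" and "dbdab" position by position:
  Position 0: 'b' vs 'd' => DIFFER
  Position 1: 'e' vs 'b' => DIFFER
  Position 2: 'd' vs 'd' => same
  Position 3: 'b' vs 'a' => DIFFER
  Position 4: 'b' vs 'b' => same
Positions that differ: 3

3


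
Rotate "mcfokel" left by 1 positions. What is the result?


Input: "mcfokel", rotate left by 1
First 1 characters: "m"
Remaining characters: "cfokel"
Concatenate remaining + first: "cfokel" + "m" = "cfokelm"

cfokelm


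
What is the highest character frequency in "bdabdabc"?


Input: bdabdabc
Character counts:
  'a': 2
  'b': 3
  'c': 1
  'd': 2
Maximum frequency: 3

3


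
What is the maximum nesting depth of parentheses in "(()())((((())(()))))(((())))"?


Input: "(()())((((())(()))))(((())))"
Tracking depth:
  Position 0 '(': depth becomes 1
  Position 1 '(': depth becomes 2
  Position 2 ')': depth becomes 1
  Position 3 '(': depth becomes 2
  Position 4 ')': depth becomes 1
  Position 5 ')': depth becomes 0
  Position 6 '(': depth becomes 1
  Position 7 '(': depth becomes 2
  Position 8 '(': depth becomes 3
  Position 9 '(': depth becomes 4
  Position 10 '(': depth becomes 5
  Position 11 ')': depth becomes 4
  Position 12 ')': depth becomes 3
  Position 13 '(': depth becomes 4
  Position 14 '(': depth becomes 5
  Position 15 ')': depth becomes 4
  Position 16 ')': depth becomes 3
  Position 17 ')': depth becomes 2
  Position 18 ')': depth becomes 1
  Position 19 ')': depth becomes 0
  Position 20 '(': depth becomes 1
  Position 21 '(': depth becomes 2
  Position 22 '(': depth becomes 3
  Position 23 '(': depth becomes 4
  Position 24 ')': depth becomes 3
  Position 25 ')': depth becomes 2
  Position 26 ')': depth becomes 1
  Position 27 ')': depth becomes 0
Maximum depth reached: 5

5


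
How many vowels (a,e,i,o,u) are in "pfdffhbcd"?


Input: pfdffhbcd
Checking each character:
  'p' at position 0: consonant
  'f' at position 1: consonant
  'd' at position 2: consonant
  'f' at position 3: consonant
  'f' at position 4: consonant
  'h' at position 5: consonant
  'b' at position 6: consonant
  'c' at position 7: consonant
  'd' at position 8: consonant
Total vowels: 0

0


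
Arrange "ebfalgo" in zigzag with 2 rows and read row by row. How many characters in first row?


Zigzag "ebfalgo" into 2 rows:
Placing characters:
  'e' => row 0
  'b' => row 1
  'f' => row 0
  'a' => row 1
  'l' => row 0
  'g' => row 1
  'o' => row 0
Rows:
  Row 0: "eflo"
  Row 1: "bag"
First row length: 4

4


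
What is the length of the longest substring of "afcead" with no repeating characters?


Input: "afcead"
Sliding window (track last position of each char):
  Position 0 ('a'): window [0,0] length 1 -- new best
  Position 1 ('f'): window [0,1] length 2 -- new best
  Position 2 ('c'): window [0,2] length 3 -- new best
  Position 3 ('e'): window [0,3] length 4 -- new best
  Position 4 ('a'): repeat (last at 0), move window start to 1
  Position 4 ('a'): window [1,4] length 4
  Position 5 ('d'): window [1,5] length 5 -- new best
Longest substring with no repeats: "fcead" with length 5

5


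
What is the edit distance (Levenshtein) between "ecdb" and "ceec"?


Computing edit distance: "ecdb" -> "ceec"
DP table:
           c    e    e    c
      0    1    2    3    4
  e   1    1    1    2    3
  c   2    1    2    2    2
  d   3    2    2    3    3
  b   4    3    3    3    4
Edit distance = dp[4][4] = 4

4


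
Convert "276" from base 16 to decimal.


Input: "276" in base 16
Positional expansion:
  Digit '2' (value 2) x 16^2 = 512
  Digit '7' (value 7) x 16^1 = 112
  Digit '6' (value 6) x 16^0 = 6
Sum = 630

630


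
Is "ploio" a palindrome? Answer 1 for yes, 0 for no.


Input: ploio
Reversed: oiolp
  Compare pos 0 ('p') with pos 4 ('o'): MISMATCH
  Compare pos 1 ('l') with pos 3 ('i'): MISMATCH
Result: not a palindrome

0


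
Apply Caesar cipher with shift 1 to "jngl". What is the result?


Caesar cipher: shift "jngl" by 1
  'j' (pos 9) + 1 = pos 10 = 'k'
  'n' (pos 13) + 1 = pos 14 = 'o'
  'g' (pos 6) + 1 = pos 7 = 'h'
  'l' (pos 11) + 1 = pos 12 = 'm'
Result: kohm

kohm


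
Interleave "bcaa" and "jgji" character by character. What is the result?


Interleaving "bcaa" and "jgji":
  Position 0: 'b' from first, 'j' from second => "bj"
  Position 1: 'c' from first, 'g' from second => "cg"
  Position 2: 'a' from first, 'j' from second => "aj"
  Position 3: 'a' from first, 'i' from second => "ai"
Result: bjcgajai

bjcgajai


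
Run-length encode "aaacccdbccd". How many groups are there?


Input: aaacccdbccd
Scanning for consecutive runs:
  Group 1: 'a' x 3 (positions 0-2)
  Group 2: 'c' x 3 (positions 3-5)
  Group 3: 'd' x 1 (positions 6-6)
  Group 4: 'b' x 1 (positions 7-7)
  Group 5: 'c' x 2 (positions 8-9)
  Group 6: 'd' x 1 (positions 10-10)
Total groups: 6

6


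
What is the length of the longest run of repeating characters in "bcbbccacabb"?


Input: "bcbbccacabb"
Scanning for longest run:
  Position 1 ('c'): new char, reset run to 1
  Position 2 ('b'): new char, reset run to 1
  Position 3 ('b'): continues run of 'b', length=2
  Position 4 ('c'): new char, reset run to 1
  Position 5 ('c'): continues run of 'c', length=2
  Position 6 ('a'): new char, reset run to 1
  Position 7 ('c'): new char, reset run to 1
  Position 8 ('a'): new char, reset run to 1
  Position 9 ('b'): new char, reset run to 1
  Position 10 ('b'): continues run of 'b', length=2
Longest run: 'b' with length 2

2


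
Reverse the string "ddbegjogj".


Input: ddbegjogj
Reading characters right to left:
  Position 8: 'j'
  Position 7: 'g'
  Position 6: 'o'
  Position 5: 'j'
  Position 4: 'g'
  Position 3: 'e'
  Position 2: 'b'
  Position 1: 'd'
  Position 0: 'd'
Reversed: jgojgebdd

jgojgebdd


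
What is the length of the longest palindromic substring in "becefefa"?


Input: "becefefa"
Checking substrings for palindromes:
  [1:4] "ece" (len 3) => palindrome
  [3:6] "efe" (len 3) => palindrome
  [4:7] "fef" (len 3) => palindrome
Longest palindromic substring: "ece" with length 3

3


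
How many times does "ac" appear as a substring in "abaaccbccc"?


Searching for "ac" in "abaaccbccc"
Scanning each position:
  Position 0: "ab" => no
  Position 1: "ba" => no
  Position 2: "aa" => no
  Position 3: "ac" => MATCH
  Position 4: "cc" => no
  Position 5: "cb" => no
  Position 6: "bc" => no
  Position 7: "cc" => no
  Position 8: "cc" => no
Total occurrences: 1

1


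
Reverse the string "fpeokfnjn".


Input: fpeokfnjn
Reading characters right to left:
  Position 8: 'n'
  Position 7: 'j'
  Position 6: 'n'
  Position 5: 'f'
  Position 4: 'k'
  Position 3: 'o'
  Position 2: 'e'
  Position 1: 'p'
  Position 0: 'f'
Reversed: njnfkoepf

njnfkoepf


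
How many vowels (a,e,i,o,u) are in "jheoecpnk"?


Input: jheoecpnk
Checking each character:
  'j' at position 0: consonant
  'h' at position 1: consonant
  'e' at position 2: vowel (running total: 1)
  'o' at position 3: vowel (running total: 2)
  'e' at position 4: vowel (running total: 3)
  'c' at position 5: consonant
  'p' at position 6: consonant
  'n' at position 7: consonant
  'k' at position 8: consonant
Total vowels: 3

3


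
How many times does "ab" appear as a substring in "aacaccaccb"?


Searching for "ab" in "aacaccaccb"
Scanning each position:
  Position 0: "aa" => no
  Position 1: "ac" => no
  Position 2: "ca" => no
  Position 3: "ac" => no
  Position 4: "cc" => no
  Position 5: "ca" => no
  Position 6: "ac" => no
  Position 7: "cc" => no
  Position 8: "cb" => no
Total occurrences: 0

0


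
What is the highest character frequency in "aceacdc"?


Input: aceacdc
Character counts:
  'a': 2
  'c': 3
  'd': 1
  'e': 1
Maximum frequency: 3

3


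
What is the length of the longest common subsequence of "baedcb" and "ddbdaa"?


LCS of "baedcb" and "ddbdaa"
DP table:
           d    d    b    d    a    a
      0    0    0    0    0    0    0
  b   0    0    0    1    1    1    1
  a   0    0    0    1    1    2    2
  e   0    0    0    1    1    2    2
  d   0    1    1    1    2    2    2
  c   0    1    1    1    2    2    2
  b   0    1    1    2    2    2    2
LCS length = dp[6][6] = 2

2


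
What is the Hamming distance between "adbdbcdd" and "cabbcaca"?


Comparing "adbdbcdd" and "cabbcaca" position by position:
  Position 0: 'a' vs 'c' => differ
  Position 1: 'd' vs 'a' => differ
  Position 2: 'b' vs 'b' => same
  Position 3: 'd' vs 'b' => differ
  Position 4: 'b' vs 'c' => differ
  Position 5: 'c' vs 'a' => differ
  Position 6: 'd' vs 'c' => differ
  Position 7: 'd' vs 'a' => differ
Total differences (Hamming distance): 7

7


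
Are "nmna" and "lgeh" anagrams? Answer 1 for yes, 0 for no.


Strings: "nmna", "lgeh"
Sorted first:  amnn
Sorted second: eghl
Differ at position 0: 'a' vs 'e' => not anagrams

0


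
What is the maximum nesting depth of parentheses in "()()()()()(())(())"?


Input: "()()()()()(())(())"
Tracking depth:
  Position 0 '(': depth becomes 1
  Position 1 ')': depth becomes 0
  Position 2 '(': depth becomes 1
  Position 3 ')': depth becomes 0
  Position 4 '(': depth becomes 1
  Position 5 ')': depth becomes 0
  Position 6 '(': depth becomes 1
  Position 7 ')': depth becomes 0
  Position 8 '(': depth becomes 1
  Position 9 ')': depth becomes 0
  Position 10 '(': depth becomes 1
  Position 11 '(': depth becomes 2
  Position 12 ')': depth becomes 1
  Position 13 ')': depth becomes 0
  Position 14 '(': depth becomes 1
  Position 15 '(': depth becomes 2
  Position 16 ')': depth becomes 1
  Position 17 ')': depth becomes 0
Maximum depth reached: 2

2


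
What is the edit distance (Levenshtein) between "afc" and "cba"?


Computing edit distance: "afc" -> "cba"
DP table:
           c    b    a
      0    1    2    3
  a   1    1    2    2
  f   2    2    2    3
  c   3    2    3    3
Edit distance = dp[3][3] = 3

3


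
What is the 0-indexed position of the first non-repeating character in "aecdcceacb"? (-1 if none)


Input: aecdcceacb
Character frequencies:
  'a': 2
  'b': 1
  'c': 4
  'd': 1
  'e': 2
Scanning left to right for freq == 1:
  Position 0 ('a'): freq=2, skip
  Position 1 ('e'): freq=2, skip
  Position 2 ('c'): freq=4, skip
  Position 3 ('d'): unique! => answer = 3

3


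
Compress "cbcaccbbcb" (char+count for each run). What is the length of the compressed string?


Input: cbcaccbbcb
Runs:
  'c' x 1 => "c1"
  'b' x 1 => "b1"
  'c' x 1 => "c1"
  'a' x 1 => "a1"
  'c' x 2 => "c2"
  'b' x 2 => "b2"
  'c' x 1 => "c1"
  'b' x 1 => "b1"
Compressed: "c1b1c1a1c2b2c1b1"
Compressed length: 16

16


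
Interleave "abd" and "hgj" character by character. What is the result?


Interleaving "abd" and "hgj":
  Position 0: 'a' from first, 'h' from second => "ah"
  Position 1: 'b' from first, 'g' from second => "bg"
  Position 2: 'd' from first, 'j' from second => "dj"
Result: ahbgdj

ahbgdj


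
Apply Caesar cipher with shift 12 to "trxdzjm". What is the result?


Caesar cipher: shift "trxdzjm" by 12
  't' (pos 19) + 12 = pos 5 = 'f'
  'r' (pos 17) + 12 = pos 3 = 'd'
  'x' (pos 23) + 12 = pos 9 = 'j'
  'd' (pos 3) + 12 = pos 15 = 'p'
  'z' (pos 25) + 12 = pos 11 = 'l'
  'j' (pos 9) + 12 = pos 21 = 'v'
  'm' (pos 12) + 12 = pos 24 = 'y'
Result: fdjplvy

fdjplvy


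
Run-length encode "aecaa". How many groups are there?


Input: aecaa
Scanning for consecutive runs:
  Group 1: 'a' x 1 (positions 0-0)
  Group 2: 'e' x 1 (positions 1-1)
  Group 3: 'c' x 1 (positions 2-2)
  Group 4: 'a' x 2 (positions 3-4)
Total groups: 4

4


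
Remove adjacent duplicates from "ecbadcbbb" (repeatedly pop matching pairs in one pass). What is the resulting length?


Input: ecbadcbbb
Stack-based adjacent duplicate removal:
  Read 'e': push. Stack: e
  Read 'c': push. Stack: ec
  Read 'b': push. Stack: ecb
  Read 'a': push. Stack: ecba
  Read 'd': push. Stack: ecbad
  Read 'c': push. Stack: ecbadc
  Read 'b': push. Stack: ecbadcb
  Read 'b': matches stack top 'b' => pop. Stack: ecbadc
  Read 'b': push. Stack: ecbadcb
Final stack: "ecbadcb" (length 7)

7


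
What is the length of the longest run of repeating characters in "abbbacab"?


Input: "abbbacab"
Scanning for longest run:
  Position 1 ('b'): new char, reset run to 1
  Position 2 ('b'): continues run of 'b', length=2
  Position 3 ('b'): continues run of 'b', length=3
  Position 4 ('a'): new char, reset run to 1
  Position 5 ('c'): new char, reset run to 1
  Position 6 ('a'): new char, reset run to 1
  Position 7 ('b'): new char, reset run to 1
Longest run: 'b' with length 3

3


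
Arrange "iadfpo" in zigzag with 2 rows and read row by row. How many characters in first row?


Zigzag "iadfpo" into 2 rows:
Placing characters:
  'i' => row 0
  'a' => row 1
  'd' => row 0
  'f' => row 1
  'p' => row 0
  'o' => row 1
Rows:
  Row 0: "idp"
  Row 1: "afo"
First row length: 3

3


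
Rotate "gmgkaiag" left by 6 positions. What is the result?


Input: "gmgkaiag", rotate left by 6
First 6 characters: "gmgkai"
Remaining characters: "ag"
Concatenate remaining + first: "ag" + "gmgkai" = "aggmgkai"

aggmgkai


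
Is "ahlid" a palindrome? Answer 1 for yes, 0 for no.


Input: ahlid
Reversed: dilha
  Compare pos 0 ('a') with pos 4 ('d'): MISMATCH
  Compare pos 1 ('h') with pos 3 ('i'): MISMATCH
Result: not a palindrome

0


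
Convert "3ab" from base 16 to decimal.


Input: "3ab" in base 16
Positional expansion:
  Digit '3' (value 3) x 16^2 = 768
  Digit 'a' (value 10) x 16^1 = 160
  Digit 'b' (value 11) x 16^0 = 11
Sum = 939

939


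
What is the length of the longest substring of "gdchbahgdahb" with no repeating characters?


Input: "gdchbahgdahb"
Sliding window (track last position of each char):
  Position 0 ('g'): window [0,0] length 1 -- new best
  Position 1 ('d'): window [0,1] length 2 -- new best
  Position 2 ('c'): window [0,2] length 3 -- new best
  Position 3 ('h'): window [0,3] length 4 -- new best
  Position 4 ('b'): window [0,4] length 5 -- new best
  Position 5 ('a'): window [0,5] length 6 -- new best
  Position 6 ('h'): repeat (last at 3), move window start to 4
  Position 6 ('h'): window [4,6] length 3
  Position 7 ('g'): window [4,7] length 4
  Position 8 ('d'): window [4,8] length 5
  Position 9 ('a'): repeat (last at 5), move window start to 6
  Position 9 ('a'): window [6,9] length 4
  Position 10 ('h'): repeat (last at 6), move window start to 7
  Position 10 ('h'): window [7,10] length 4
  Position 11 ('b'): window [7,11] length 5
Longest substring with no repeats: "gdchba" with length 6

6


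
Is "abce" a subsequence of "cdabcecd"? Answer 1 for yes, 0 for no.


Check if "abce" is a subsequence of "cdabcecd"
Greedy scan:
  Position 0 ('c'): no match needed
  Position 1 ('d'): no match needed
  Position 2 ('a'): matches sub[0] = 'a'
  Position 3 ('b'): matches sub[1] = 'b'
  Position 4 ('c'): matches sub[2] = 'c'
  Position 5 ('e'): matches sub[3] = 'e'
  Position 6 ('c'): no match needed
  Position 7 ('d'): no match needed
All 4 characters matched => is a subsequence

1


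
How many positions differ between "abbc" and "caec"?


Comparing "abbc" and "caec" position by position:
  Position 0: 'a' vs 'c' => DIFFER
  Position 1: 'b' vs 'a' => DIFFER
  Position 2: 'b' vs 'e' => DIFFER
  Position 3: 'c' vs 'c' => same
Positions that differ: 3

3


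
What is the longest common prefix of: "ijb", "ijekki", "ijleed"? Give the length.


Words: ijb, ijekki, ijleed
  Position 0: all 'i' => match
  Position 1: all 'j' => match
  Position 2: ('b', 'e', 'l') => mismatch, stop
LCP = "ij" (length 2)

2


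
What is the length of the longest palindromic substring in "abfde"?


Input: "abfde"
Checking substrings for palindromes:
  No multi-char palindromic substrings found
Longest palindromic substring: "a" with length 1

1


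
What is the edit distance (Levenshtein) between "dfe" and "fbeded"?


Computing edit distance: "dfe" -> "fbeded"
DP table:
           f    b    e    d    e    d
      0    1    2    3    4    5    6
  d   1    1    2    3    3    4    5
  f   2    1    2    3    4    4    5
  e   3    2    2    2    3    4    5
Edit distance = dp[3][6] = 5

5


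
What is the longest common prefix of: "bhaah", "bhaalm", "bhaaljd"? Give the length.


Words: bhaah, bhaalm, bhaaljd
  Position 0: all 'b' => match
  Position 1: all 'h' => match
  Position 2: all 'a' => match
  Position 3: all 'a' => match
  Position 4: ('h', 'l', 'l') => mismatch, stop
LCP = "bhaa" (length 4)

4


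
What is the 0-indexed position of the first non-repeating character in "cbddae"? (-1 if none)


Input: cbddae
Character frequencies:
  'a': 1
  'b': 1
  'c': 1
  'd': 2
  'e': 1
Scanning left to right for freq == 1:
  Position 0 ('c'): unique! => answer = 0

0


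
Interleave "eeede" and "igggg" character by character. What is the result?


Interleaving "eeede" and "igggg":
  Position 0: 'e' from first, 'i' from second => "ei"
  Position 1: 'e' from first, 'g' from second => "eg"
  Position 2: 'e' from first, 'g' from second => "eg"
  Position 3: 'd' from first, 'g' from second => "dg"
  Position 4: 'e' from first, 'g' from second => "eg"
Result: eiegegdgeg

eiegegdgeg


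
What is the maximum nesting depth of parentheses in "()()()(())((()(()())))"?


Input: "()()()(())((()(()())))"
Tracking depth:
  Position 0 '(': depth becomes 1
  Position 1 ')': depth becomes 0
  Position 2 '(': depth becomes 1
  Position 3 ')': depth becomes 0
  Position 4 '(': depth becomes 1
  Position 5 ')': depth becomes 0
  Position 6 '(': depth becomes 1
  Position 7 '(': depth becomes 2
  Position 8 ')': depth becomes 1
  Position 9 ')': depth becomes 0
  Position 10 '(': depth becomes 1
  Position 11 '(': depth becomes 2
  Position 12 '(': depth becomes 3
  Position 13 ')': depth becomes 2
  Position 14 '(': depth becomes 3
  Position 15 '(': depth becomes 4
  Position 16 ')': depth becomes 3
  Position 17 '(': depth becomes 4
  Position 18 ')': depth becomes 3
  Position 19 ')': depth becomes 2
  Position 20 ')': depth becomes 1
  Position 21 ')': depth becomes 0
Maximum depth reached: 4

4


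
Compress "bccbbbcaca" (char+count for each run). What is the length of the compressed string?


Input: bccbbbcaca
Runs:
  'b' x 1 => "b1"
  'c' x 2 => "c2"
  'b' x 3 => "b3"
  'c' x 1 => "c1"
  'a' x 1 => "a1"
  'c' x 1 => "c1"
  'a' x 1 => "a1"
Compressed: "b1c2b3c1a1c1a1"
Compressed length: 14

14


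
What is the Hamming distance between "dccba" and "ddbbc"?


Comparing "dccba" and "ddbbc" position by position:
  Position 0: 'd' vs 'd' => same
  Position 1: 'c' vs 'd' => differ
  Position 2: 'c' vs 'b' => differ
  Position 3: 'b' vs 'b' => same
  Position 4: 'a' vs 'c' => differ
Total differences (Hamming distance): 3

3


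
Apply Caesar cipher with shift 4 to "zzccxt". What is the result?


Caesar cipher: shift "zzccxt" by 4
  'z' (pos 25) + 4 = pos 3 = 'd'
  'z' (pos 25) + 4 = pos 3 = 'd'
  'c' (pos 2) + 4 = pos 6 = 'g'
  'c' (pos 2) + 4 = pos 6 = 'g'
  'x' (pos 23) + 4 = pos 1 = 'b'
  't' (pos 19) + 4 = pos 23 = 'x'
Result: ddggbx

ddggbx


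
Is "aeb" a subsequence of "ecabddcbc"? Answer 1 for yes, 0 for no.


Check if "aeb" is a subsequence of "ecabddcbc"
Greedy scan:
  Position 0 ('e'): no match needed
  Position 1 ('c'): no match needed
  Position 2 ('a'): matches sub[0] = 'a'
  Position 3 ('b'): no match needed
  Position 4 ('d'): no match needed
  Position 5 ('d'): no match needed
  Position 6 ('c'): no match needed
  Position 7 ('b'): no match needed
  Position 8 ('c'): no match needed
Only matched 1/3 characters => not a subsequence

0


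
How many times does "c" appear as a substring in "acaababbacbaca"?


Searching for "c" in "acaababbacbaca"
Scanning each position:
  Position 0: "a" => no
  Position 1: "c" => MATCH
  Position 2: "a" => no
  Position 3: "a" => no
  Position 4: "b" => no
  Position 5: "a" => no
  Position 6: "b" => no
  Position 7: "b" => no
  Position 8: "a" => no
  Position 9: "c" => MATCH
  Position 10: "b" => no
  Position 11: "a" => no
  Position 12: "c" => MATCH
  Position 13: "a" => no
Total occurrences: 3

3


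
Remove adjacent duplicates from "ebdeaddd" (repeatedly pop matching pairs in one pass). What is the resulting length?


Input: ebdeaddd
Stack-based adjacent duplicate removal:
  Read 'e': push. Stack: e
  Read 'b': push. Stack: eb
  Read 'd': push. Stack: ebd
  Read 'e': push. Stack: ebde
  Read 'a': push. Stack: ebdea
  Read 'd': push. Stack: ebdead
  Read 'd': matches stack top 'd' => pop. Stack: ebdea
  Read 'd': push. Stack: ebdead
Final stack: "ebdead" (length 6)

6


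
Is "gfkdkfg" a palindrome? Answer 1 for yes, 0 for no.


Input: gfkdkfg
Reversed: gfkdkfg
  Compare pos 0 ('g') with pos 6 ('g'): match
  Compare pos 1 ('f') with pos 5 ('f'): match
  Compare pos 2 ('k') with pos 4 ('k'): match
Result: palindrome

1
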